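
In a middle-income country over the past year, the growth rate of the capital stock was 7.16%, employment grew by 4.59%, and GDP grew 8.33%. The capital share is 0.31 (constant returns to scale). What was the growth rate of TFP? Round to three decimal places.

Labor's share = 1 − 0.31 = 0.69.
The capital stock: 0.31 × 7.16 = 2.2196 pp.
Employment: 0.69 × 4.59 = 3.1671 pp.
TFP growth = 8.33 − 5.3867 = 2.9433%.

2.943%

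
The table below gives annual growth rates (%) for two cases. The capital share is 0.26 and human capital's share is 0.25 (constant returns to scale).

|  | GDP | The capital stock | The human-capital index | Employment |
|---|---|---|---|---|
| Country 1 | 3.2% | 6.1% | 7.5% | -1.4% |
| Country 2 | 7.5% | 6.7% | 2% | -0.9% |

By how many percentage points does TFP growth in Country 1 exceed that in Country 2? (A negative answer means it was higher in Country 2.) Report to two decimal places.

Labor's share = 1 − 0.26 − 0.25 = 0.49.
Country 1: TFP = 3.2 − 1.586 − 1.875 + 0.686 = 0.425%.
Country 2: TFP = 7.5 − 1.742 − 0.5 + 0.441 = 5.699%.
Difference = 0.425 − (5.699) = -5.274 pp.

-5.27 percentage points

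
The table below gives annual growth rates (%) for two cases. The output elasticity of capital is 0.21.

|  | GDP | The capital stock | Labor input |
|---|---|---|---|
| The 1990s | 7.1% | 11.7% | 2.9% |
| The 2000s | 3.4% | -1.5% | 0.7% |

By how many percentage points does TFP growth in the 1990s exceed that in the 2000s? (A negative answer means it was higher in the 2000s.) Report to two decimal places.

-0.81 percentage points

Labor's share = 1 − 0.21 = 0.79.
The 1990s: TFP = 7.1 − 2.457 − 2.291 = 2.352%.
The 2000s: TFP = 3.4 + 0.315 − 0.553 = 3.162%.
Difference = 2.352 − (3.162) = -0.81 pp.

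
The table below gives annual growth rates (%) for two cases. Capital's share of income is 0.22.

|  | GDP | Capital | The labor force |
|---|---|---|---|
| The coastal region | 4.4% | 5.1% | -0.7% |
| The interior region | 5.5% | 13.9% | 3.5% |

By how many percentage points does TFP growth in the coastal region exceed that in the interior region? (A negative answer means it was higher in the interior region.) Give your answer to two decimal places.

Labor's share = 1 − 0.22 = 0.78.
The coastal region: TFP = 4.4 − 1.122 + 0.546 = 3.824%.
The interior region: TFP = 5.5 − 3.058 − 2.73 = -0.288%.
Difference = 3.824 − (-0.288) = 4.112 pp.

4.11 percentage points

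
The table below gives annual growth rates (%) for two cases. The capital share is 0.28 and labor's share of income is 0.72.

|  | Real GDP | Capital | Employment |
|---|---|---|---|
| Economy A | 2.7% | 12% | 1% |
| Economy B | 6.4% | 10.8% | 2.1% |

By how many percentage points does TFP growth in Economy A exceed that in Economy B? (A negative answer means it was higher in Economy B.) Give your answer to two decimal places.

Labor's share = 1 − 0.28 = 0.72.
Economy A: TFP = 2.7 − 3.36 − 0.72 = -1.38%.
Economy B: TFP = 6.4 − 3.024 − 1.512 = 1.864%.
Difference = -1.38 − (1.864) = -3.244 pp.

-3.24 percentage points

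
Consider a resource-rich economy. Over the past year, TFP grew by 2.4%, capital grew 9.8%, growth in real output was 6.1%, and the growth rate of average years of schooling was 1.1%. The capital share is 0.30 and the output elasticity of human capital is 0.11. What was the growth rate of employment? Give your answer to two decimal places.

Labor's share = 1 − 0.3 − 0.11 = 0.59.
gY = gA + 0.3×9.8 + 0.11×1.1 + 0.59×g.
0.59×g = 6.1 − 2.4 − 3.061 = 0.639.
g = 0.639 / 0.59 = 1.0831%.

1.08%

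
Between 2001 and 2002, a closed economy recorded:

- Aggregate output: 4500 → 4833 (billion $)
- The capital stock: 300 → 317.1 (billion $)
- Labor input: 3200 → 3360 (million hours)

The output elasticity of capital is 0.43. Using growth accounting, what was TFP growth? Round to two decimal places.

Aggregate output growth = (4833 − 4500) / 4500 = 7.4%.
The capital stock growth = (317.1 − 300) / 300 = 5.7%.
Labor input growth = (3360 − 3200) / 3200 = 5%.
Labor's share = 1 − 0.43 = 0.57.
The capital stock: 0.43 × 5.7 = 2.451 pp.
Labor input: 0.57 × 5 = 2.85 pp.
TFP growth = 7.4 − 5.301 = 2.099%.

TFP grew 2.10%.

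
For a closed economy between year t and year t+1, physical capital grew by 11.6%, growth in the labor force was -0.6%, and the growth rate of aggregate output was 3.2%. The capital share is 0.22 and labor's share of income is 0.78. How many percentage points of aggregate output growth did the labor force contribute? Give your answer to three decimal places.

Labor's share = 1 − 0.22 = 0.78.
Contribution = share × growth = 0.78 × (-0.6) = -0.468 pp.

-0.468 percentage points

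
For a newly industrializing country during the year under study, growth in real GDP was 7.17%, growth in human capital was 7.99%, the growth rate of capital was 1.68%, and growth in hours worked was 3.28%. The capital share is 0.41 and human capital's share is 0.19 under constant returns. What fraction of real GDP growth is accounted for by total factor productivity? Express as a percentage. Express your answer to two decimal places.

50.92%

Labor's share = 1 − 0.41 − 0.19 = 0.4.
Capital: 0.41 × 1.68 = 0.6888 pp.
Human capital: 0.19 × 7.99 = 1.5181 pp.
Hours worked: 0.4 × 3.28 = 1.312 pp.
TFP growth = 7.17 − 3.5189 = 3.6511%.
TFP share of growth = 3.6511 / 7.17 × 100 = 50.9219%.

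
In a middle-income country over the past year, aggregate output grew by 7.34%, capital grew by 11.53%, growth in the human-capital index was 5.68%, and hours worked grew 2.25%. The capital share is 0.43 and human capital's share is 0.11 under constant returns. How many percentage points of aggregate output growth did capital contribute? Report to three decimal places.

4.958 percentage points

Contribution = share × growth = 0.43 × 11.53 = 4.9579 pp.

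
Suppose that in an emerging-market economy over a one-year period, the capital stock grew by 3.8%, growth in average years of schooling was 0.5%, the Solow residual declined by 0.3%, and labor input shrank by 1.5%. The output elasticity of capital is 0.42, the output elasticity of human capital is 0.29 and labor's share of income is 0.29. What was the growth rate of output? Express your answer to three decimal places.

Output grew 1.006%.

Labor's share = 1 − 0.42 − 0.29 = 0.29.
The capital stock: 0.42 × 3.8 = 1.596 pp.
Average years of schooling: 0.29 × 0.5 = 0.145 pp.
Labor input: 0.29 × (-1.5) = -0.435 pp.
Output growth = -0.3 + 1.306 = 1.006%.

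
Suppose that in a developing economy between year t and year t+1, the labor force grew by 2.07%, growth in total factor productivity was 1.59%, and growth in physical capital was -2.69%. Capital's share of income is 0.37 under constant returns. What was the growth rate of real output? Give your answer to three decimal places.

Labor's share = 1 − 0.37 = 0.63.
Physical capital: 0.37 × (-2.69) = -0.9953 pp.
The labor force: 0.63 × 2.07 = 1.3041 pp.
Output growth = 1.59 + 0.3088 = 1.8988%.

1.899%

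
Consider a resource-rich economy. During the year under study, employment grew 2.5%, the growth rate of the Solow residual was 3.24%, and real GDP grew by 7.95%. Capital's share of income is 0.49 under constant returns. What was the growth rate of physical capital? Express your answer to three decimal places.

Labor's share = 1 − 0.49 = 0.51.
gY = gA + 0.51×2.5 + 0.49×g.
0.49×g = 7.95 − 3.24 − 1.275 = 3.435.
g = 3.435 / 0.49 = 7.0102%.

Physical capital grew 7.010%.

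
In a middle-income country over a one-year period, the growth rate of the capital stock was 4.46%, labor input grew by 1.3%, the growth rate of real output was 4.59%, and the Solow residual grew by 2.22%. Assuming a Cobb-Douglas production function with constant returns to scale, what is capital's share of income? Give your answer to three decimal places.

Capital's share of income is 0.339.

gY = gA + α·gK + (1−α)·gL, so gY − gA − gL = α(gK − gL).
4.59 − 2.22 − 1.3 = α × (4.46 − 1.3).
1.07 = 3.16 α, so α = 0.33861.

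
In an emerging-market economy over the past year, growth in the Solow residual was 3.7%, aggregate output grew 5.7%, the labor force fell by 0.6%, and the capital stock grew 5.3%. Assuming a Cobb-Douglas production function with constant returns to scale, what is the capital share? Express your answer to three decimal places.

The capital share is 0.441.

gY = gA + α·gK + (1−α)·gL, so gY − gA − gL = α(gK − gL).
5.7 − 3.7 + 0.6 = α × (5.3 − (-0.6)).
2.6 = 5.9 α, so α = 0.44068.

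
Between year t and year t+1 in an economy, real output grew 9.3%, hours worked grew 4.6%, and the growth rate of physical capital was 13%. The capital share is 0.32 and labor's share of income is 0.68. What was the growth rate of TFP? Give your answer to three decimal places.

2.012%

Labor's share = 1 − 0.32 = 0.68.
Physical capital: 0.32 × 13 = 4.16 pp.
Hours worked: 0.68 × 4.6 = 3.128 pp.
TFP growth = 9.3 − 7.288 = 2.012%.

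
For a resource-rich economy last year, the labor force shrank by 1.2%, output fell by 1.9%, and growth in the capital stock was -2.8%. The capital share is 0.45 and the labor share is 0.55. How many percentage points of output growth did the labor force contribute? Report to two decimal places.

Labor's share = 1 − 0.45 = 0.55.
Contribution = share × growth = 0.55 × (-1.2) = -0.66 pp.

-0.66 pp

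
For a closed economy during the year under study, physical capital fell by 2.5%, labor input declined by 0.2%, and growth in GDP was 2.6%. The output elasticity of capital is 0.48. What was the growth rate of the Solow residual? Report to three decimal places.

The Solow residual grew 3.904%.

Labor's share = 1 − 0.48 = 0.52.
Physical capital: 0.48 × (-2.5) = -1.2 pp.
Labor input: 0.52 × (-0.2) = -0.104 pp.
TFP growth = 2.6 + 1.304 = 3.904%.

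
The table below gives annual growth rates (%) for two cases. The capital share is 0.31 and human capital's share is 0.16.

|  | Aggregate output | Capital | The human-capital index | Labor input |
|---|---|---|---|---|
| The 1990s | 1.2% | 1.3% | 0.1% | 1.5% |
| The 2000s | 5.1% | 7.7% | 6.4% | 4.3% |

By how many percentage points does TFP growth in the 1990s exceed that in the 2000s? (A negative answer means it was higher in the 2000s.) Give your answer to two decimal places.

Labor's share = 1 − 0.31 − 0.16 = 0.53.
The 1990s: TFP = 1.2 − 0.403 − 0.016 − 0.795 = -0.014%.
The 2000s: TFP = 5.1 − 2.387 − 1.024 − 2.279 = -0.59%.
Difference = -0.014 − (-0.59) = 0.576 pp.

0.58 percentage points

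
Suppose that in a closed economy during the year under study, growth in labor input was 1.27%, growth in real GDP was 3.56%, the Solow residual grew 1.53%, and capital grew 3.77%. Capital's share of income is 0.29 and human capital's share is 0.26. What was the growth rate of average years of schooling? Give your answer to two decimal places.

Labor's share = 1 − 0.29 − 0.26 = 0.45.
gY = gA + 0.29×3.77 + 0.45×1.27 + 0.26×g.
0.26×g = 3.56 − 1.53 − 1.6648 = 0.3652.
g = 0.3652 / 0.26 = 1.4046%.

Average years of schooling growth was 1.40%.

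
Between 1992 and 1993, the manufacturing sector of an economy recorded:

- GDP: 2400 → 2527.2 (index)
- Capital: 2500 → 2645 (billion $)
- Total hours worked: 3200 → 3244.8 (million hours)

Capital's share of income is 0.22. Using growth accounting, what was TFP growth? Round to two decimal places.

GDP growth = (2527.2 − 2400) / 2400 = 5.3%.
Capital growth = (2645 − 2500) / 2500 = 5.8%.
Total hours worked growth = (3244.8 − 3200) / 3200 = 1.4%.
Labor's share = 1 − 0.22 = 0.78.
Capital: 0.22 × 5.8 = 1.276 pp.
Total hours worked: 0.78 × 1.4 = 1.092 pp.
TFP growth = 5.3 − 2.368 = 2.932%.

TFP grew 2.93%.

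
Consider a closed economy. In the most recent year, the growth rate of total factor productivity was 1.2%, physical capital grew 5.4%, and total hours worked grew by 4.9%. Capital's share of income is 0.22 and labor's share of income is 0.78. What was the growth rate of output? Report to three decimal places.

Labor's share = 1 − 0.22 = 0.78.
Physical capital: 0.22 × 5.4 = 1.188 pp.
Total hours worked: 0.78 × 4.9 = 3.822 pp.
Output growth = 1.2 + 5.01 = 6.21%.

Output grew 6.210%.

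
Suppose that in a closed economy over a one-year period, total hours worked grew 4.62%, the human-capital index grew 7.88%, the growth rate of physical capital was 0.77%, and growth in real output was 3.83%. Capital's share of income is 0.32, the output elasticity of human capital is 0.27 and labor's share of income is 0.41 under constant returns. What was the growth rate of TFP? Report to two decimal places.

Labor's share = 1 − 0.32 − 0.27 = 0.41.
Physical capital: 0.32 × 0.77 = 0.2464 pp.
The human-capital index: 0.27 × 7.88 = 2.1276 pp.
Total hours worked: 0.41 × 4.62 = 1.8942 pp.
TFP growth = 3.83 − 4.2682 = -0.4382%.

-0.44%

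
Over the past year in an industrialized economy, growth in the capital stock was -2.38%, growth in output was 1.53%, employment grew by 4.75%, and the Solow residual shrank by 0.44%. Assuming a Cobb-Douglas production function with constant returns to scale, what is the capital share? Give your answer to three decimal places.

gY = gA + α·gK + (1−α)·gL, so gY − gA − gL = α(gK − gL).
1.53 + 0.44 − 4.75 = α × (-2.38 − 4.75).
-2.78 = -7.13 α, so α = 0.3899.

The capital share is 0.390.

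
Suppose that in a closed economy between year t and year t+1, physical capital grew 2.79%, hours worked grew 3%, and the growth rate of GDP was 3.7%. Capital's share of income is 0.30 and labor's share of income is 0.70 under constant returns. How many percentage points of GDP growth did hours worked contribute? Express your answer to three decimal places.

2.100

Labor's share = 1 − 0.3 = 0.7.
Contribution = share × growth = 0.7 × 3 = 2.1 pp.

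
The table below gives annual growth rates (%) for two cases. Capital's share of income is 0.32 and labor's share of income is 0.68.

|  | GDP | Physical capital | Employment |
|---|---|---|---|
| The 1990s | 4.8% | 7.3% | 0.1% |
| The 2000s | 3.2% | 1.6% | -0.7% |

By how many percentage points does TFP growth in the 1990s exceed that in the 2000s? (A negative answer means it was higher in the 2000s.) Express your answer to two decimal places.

Labor's share = 1 − 0.32 = 0.68.
The 1990s: TFP = 4.8 − 2.336 − 0.068 = 2.396%.
The 2000s: TFP = 3.2 − 0.512 + 0.476 = 3.164%.
Difference = 2.396 − (3.164) = -0.768 pp.

-0.77 percentage points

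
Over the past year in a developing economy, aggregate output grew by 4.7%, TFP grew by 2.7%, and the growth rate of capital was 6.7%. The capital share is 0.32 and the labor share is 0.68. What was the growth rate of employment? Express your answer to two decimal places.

-0.21%

Labor's share = 1 − 0.32 = 0.68.
gY = gA + 0.32×6.7 + 0.68×g.
0.68×g = 4.7 − 2.7 − 2.144 = -0.144.
g = -0.144 / 0.68 = -0.2118%.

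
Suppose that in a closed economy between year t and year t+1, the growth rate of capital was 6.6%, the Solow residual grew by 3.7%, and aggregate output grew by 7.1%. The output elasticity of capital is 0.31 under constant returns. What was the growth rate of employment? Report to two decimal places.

Labor's share = 1 − 0.31 = 0.69.
gY = gA + 0.31×6.6 + 0.69×g.
0.69×g = 7.1 − 3.7 − 2.046 = 1.354.
g = 1.354 / 0.69 = 1.9623%.

Employment growth was 1.96%.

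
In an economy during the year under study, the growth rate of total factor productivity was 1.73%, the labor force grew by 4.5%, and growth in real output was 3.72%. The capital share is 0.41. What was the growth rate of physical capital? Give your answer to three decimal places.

Labor's share = 1 − 0.41 = 0.59.
gY = gA + 0.59×4.5 + 0.41×g.
0.41×g = 3.72 − 1.73 − 2.655 = -0.665.
g = -0.665 / 0.41 = -1.62195%.

-1.622%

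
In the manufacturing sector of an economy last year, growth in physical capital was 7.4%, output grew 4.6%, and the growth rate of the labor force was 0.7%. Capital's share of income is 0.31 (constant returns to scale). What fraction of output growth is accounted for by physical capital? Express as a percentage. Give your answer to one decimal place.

Physical capital accounted for 49.9% of growth.

Physical capital contributed 0.31 × 7.4 = 2.294 pp.
Share of growth = 2.294 / 4.6 × 100 = 49.87%.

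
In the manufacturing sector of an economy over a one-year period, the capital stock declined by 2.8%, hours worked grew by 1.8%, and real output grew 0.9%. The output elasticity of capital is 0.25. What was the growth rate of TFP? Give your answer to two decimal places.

Labor's share = 1 − 0.25 = 0.75.
The capital stock: 0.25 × (-2.8) = -0.7 pp.
Hours worked: 0.75 × 1.8 = 1.35 pp.
TFP growth = 0.9 − 0.65 = 0.25%.

0.25%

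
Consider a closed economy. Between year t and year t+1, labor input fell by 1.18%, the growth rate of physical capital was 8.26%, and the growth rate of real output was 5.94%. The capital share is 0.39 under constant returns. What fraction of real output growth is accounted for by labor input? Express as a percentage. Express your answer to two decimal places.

Labor input accounted for -12.12% of growth.

Labor's share = 1 − 0.39 = 0.61.
Labor input contributed 0.61 × (-1.18) = -0.7198 pp.
Share of growth = -0.7198 / 5.94 × 100 = -12.1178%.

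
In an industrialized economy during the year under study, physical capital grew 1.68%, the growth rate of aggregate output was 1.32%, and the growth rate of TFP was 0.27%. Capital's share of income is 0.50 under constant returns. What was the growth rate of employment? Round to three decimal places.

Labor's share = 1 − 0.5 = 0.5.
gY = gA + 0.5×1.68 + 0.5×g.
0.5×g = 1.32 − 0.27 − 0.84 = 0.21.
g = 0.21 / 0.5 = 0.42%.

0.420%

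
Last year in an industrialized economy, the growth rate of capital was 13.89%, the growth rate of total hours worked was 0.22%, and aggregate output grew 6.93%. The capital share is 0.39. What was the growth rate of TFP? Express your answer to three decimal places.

1.379%

Labor's share = 1 − 0.39 = 0.61.
Capital: 0.39 × 13.89 = 5.4171 pp.
Total hours worked: 0.61 × 0.22 = 0.1342 pp.
TFP growth = 6.93 − 5.5513 = 1.3787%.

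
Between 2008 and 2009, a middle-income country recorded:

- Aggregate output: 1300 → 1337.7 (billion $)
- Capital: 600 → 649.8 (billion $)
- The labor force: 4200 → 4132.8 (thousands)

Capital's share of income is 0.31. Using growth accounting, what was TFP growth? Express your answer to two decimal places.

1.43%

Aggregate output growth = (1337.7 − 1300) / 1300 = 2.9%.
Capital growth = (649.8 − 600) / 600 = 8.3%.
The labor force growth = (4132.8 − 4200) / 4200 = -1.6%.
Labor's share = 1 − 0.31 = 0.69.
Capital: 0.31 × 8.3 = 2.573 pp.
The labor force: 0.69 × (-1.6) = -1.104 pp.
TFP growth = 2.9 − 1.469 = 1.431%.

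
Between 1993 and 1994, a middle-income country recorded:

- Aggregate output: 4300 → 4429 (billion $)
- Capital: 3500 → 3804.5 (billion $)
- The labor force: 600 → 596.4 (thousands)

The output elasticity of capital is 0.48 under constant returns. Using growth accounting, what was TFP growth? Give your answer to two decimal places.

-0.86%

Aggregate output growth = (4429 − 4300) / 4300 = 3%.
Capital growth = (3804.5 − 3500) / 3500 = 8.7%.
The labor force growth = (596.4 − 600) / 600 = -0.6%.
Labor's share = 1 − 0.48 = 0.52.
Capital: 0.48 × 8.7 = 4.176 pp.
The labor force: 0.52 × (-0.6) = -0.312 pp.
TFP growth = 3 − 3.864 = -0.864%.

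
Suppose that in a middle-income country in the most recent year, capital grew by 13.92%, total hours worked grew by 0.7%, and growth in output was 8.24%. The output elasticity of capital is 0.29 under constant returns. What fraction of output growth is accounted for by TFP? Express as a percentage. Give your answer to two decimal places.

TFP accounted for 44.98% of growth.

Labor's share = 1 − 0.29 = 0.71.
Capital: 0.29 × 13.92 = 4.0368 pp.
Total hours worked: 0.71 × 0.7 = 0.497 pp.
TFP growth = 8.24 − 4.5338 = 3.7062%.
TFP share of growth = 3.7062 / 8.24 × 100 = 44.9782%.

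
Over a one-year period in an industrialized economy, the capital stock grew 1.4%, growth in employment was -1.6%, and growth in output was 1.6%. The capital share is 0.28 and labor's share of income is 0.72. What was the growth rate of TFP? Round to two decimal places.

2.36%

Labor's share = 1 − 0.28 = 0.72.
The capital stock: 0.28 × 1.4 = 0.392 pp.
Employment: 0.72 × (-1.6) = -1.152 pp.
TFP growth = 1.6 + 0.76 = 2.36%.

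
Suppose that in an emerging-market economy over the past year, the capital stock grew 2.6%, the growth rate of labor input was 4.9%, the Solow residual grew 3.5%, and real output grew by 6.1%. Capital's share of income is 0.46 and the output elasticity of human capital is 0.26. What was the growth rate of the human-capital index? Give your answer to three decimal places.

Labor's share = 1 − 0.46 − 0.26 = 0.28.
gY = gA + 0.46×2.6 + 0.28×4.9 + 0.26×g.
0.26×g = 6.1 − 3.5 − 2.568 = 0.032.
g = 0.032 / 0.26 = 0.12308%.

The human-capital index grew 0.123%.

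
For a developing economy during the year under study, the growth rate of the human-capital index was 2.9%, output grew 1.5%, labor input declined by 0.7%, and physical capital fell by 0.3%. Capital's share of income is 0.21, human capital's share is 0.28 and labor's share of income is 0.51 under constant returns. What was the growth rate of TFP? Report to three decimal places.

TFP grew 1.108%.

Labor's share = 1 − 0.21 − 0.28 = 0.51.
Physical capital: 0.21 × (-0.3) = -0.063 pp.
The human-capital index: 0.28 × 2.9 = 0.812 pp.
Labor input: 0.51 × (-0.7) = -0.357 pp.
TFP growth = 1.5 − 0.392 = 1.108%.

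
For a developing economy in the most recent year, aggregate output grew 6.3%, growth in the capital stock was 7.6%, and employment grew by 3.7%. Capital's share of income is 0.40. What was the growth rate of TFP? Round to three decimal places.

Labor's share = 1 − 0.4 = 0.6.
The capital stock: 0.4 × 7.6 = 3.04 pp.
Employment: 0.6 × 3.7 = 2.22 pp.
TFP growth = 6.3 − 5.26 = 1.04%.

TFP grew 1.040%.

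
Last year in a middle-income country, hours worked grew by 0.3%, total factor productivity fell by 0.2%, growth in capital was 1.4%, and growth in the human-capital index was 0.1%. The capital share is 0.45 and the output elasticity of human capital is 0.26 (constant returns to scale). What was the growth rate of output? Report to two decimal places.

Output grew 0.54%.

Labor's share = 1 − 0.45 − 0.26 = 0.29.
Capital: 0.45 × 1.4 = 0.63 pp.
The human-capital index: 0.26 × 0.1 = 0.026 pp.
Hours worked: 0.29 × 0.3 = 0.087 pp.
Output growth = -0.2 + 0.743 = 0.543%.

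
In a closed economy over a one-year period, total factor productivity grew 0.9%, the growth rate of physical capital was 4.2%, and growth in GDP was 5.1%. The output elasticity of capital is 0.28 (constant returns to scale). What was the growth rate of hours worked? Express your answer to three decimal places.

Hours worked growth was 4.200%.

Labor's share = 1 − 0.28 = 0.72.
gY = gA + 0.28×4.2 + 0.72×g.
0.72×g = 5.1 − 0.9 − 1.176 = 3.024.
g = 3.024 / 0.72 = 4.2%.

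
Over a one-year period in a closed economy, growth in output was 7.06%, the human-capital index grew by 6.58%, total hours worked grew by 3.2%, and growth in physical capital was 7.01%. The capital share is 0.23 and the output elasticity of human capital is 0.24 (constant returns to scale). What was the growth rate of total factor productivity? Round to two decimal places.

Labor's share = 1 − 0.23 − 0.24 = 0.53.
Physical capital: 0.23 × 7.01 = 1.6123 pp.
The human-capital index: 0.24 × 6.58 = 1.5792 pp.
Total hours worked: 0.53 × 3.2 = 1.696 pp.
TFP growth = 7.06 − 4.8875 = 2.1725%.

Total factor productivity growth was 2.17%.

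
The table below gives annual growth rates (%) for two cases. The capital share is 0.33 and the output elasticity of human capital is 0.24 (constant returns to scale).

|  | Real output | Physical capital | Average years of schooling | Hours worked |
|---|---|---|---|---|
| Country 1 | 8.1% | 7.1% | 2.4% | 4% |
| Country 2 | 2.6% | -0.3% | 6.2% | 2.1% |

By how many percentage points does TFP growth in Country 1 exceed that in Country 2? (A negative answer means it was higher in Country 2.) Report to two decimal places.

3.15 percentage points

Labor's share = 1 − 0.33 − 0.24 = 0.43.
Country 1: TFP = 8.1 − 2.343 − 0.576 − 1.72 = 3.461%.
Country 2: TFP = 2.6 + 0.099 − 1.488 − 0.903 = 0.308%.
Difference = 3.461 − (0.308) = 3.153 pp.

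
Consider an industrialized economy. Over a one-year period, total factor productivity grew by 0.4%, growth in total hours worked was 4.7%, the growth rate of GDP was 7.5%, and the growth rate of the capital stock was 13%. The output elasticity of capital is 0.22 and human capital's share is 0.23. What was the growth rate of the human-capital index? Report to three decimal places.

The human-capital index grew 7.196%.

Labor's share = 1 − 0.22 − 0.23 = 0.55.
gY = gA + 0.22×13 + 0.55×4.7 + 0.23×g.
0.23×g = 7.5 − 0.4 − 5.445 = 1.655.
g = 1.655 / 0.23 = 7.19565%.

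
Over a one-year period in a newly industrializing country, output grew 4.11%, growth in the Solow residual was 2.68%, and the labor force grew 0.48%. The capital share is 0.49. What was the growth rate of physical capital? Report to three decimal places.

Labor's share = 1 − 0.49 = 0.51.
gY = gA + 0.51×0.48 + 0.49×g.
0.49×g = 4.11 − 2.68 − 0.2448 = 1.1852.
g = 1.1852 / 0.49 = 2.41878%.

2.419%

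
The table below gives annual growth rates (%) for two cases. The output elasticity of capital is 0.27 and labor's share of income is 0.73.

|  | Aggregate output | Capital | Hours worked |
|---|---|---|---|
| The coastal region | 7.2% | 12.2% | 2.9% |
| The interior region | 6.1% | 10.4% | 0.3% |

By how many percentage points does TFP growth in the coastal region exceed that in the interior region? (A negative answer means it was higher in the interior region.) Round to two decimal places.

Labor's share = 1 − 0.27 = 0.73.
The coastal region: TFP = 7.2 − 3.294 − 2.117 = 1.789%.
The interior region: TFP = 6.1 − 2.808 − 0.219 = 3.073%.
Difference = 1.789 − (3.073) = -1.284 pp.

-1.28 percentage points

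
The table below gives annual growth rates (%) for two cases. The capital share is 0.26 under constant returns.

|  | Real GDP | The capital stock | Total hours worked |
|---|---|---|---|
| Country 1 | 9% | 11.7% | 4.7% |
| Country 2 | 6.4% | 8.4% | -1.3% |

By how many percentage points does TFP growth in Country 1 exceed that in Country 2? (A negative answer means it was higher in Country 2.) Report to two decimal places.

-2.70 percentage points

Labor's share = 1 − 0.26 = 0.74.
Country 1: TFP = 9 − 3.042 − 3.478 = 2.48%.
Country 2: TFP = 6.4 − 2.184 + 0.962 = 5.178%.
Difference = 2.48 − (5.178) = -2.698 pp.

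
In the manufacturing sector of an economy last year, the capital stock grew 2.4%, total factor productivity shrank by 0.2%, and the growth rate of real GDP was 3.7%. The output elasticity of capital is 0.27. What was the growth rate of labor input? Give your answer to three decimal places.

Labor's share = 1 − 0.27 = 0.73.
gY = gA + 0.27×2.4 + 0.73×g.
0.73×g = 3.7 + 0.2 − 0.648 = 3.252.
g = 3.252 / 0.73 = 4.45479%.

Labor input grew 4.455%.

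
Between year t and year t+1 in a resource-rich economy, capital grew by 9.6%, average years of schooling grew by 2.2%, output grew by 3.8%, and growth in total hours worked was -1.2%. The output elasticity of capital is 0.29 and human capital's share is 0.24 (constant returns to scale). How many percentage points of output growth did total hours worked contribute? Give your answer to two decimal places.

Labor's share = 1 − 0.29 − 0.24 = 0.47.
Contribution = share × growth = 0.47 × (-1.2) = -0.564 pp.

-0.56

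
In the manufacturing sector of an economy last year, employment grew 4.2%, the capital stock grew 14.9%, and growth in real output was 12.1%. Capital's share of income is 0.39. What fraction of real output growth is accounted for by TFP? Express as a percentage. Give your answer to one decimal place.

Labor's share = 1 − 0.39 = 0.61.
The capital stock: 0.39 × 14.9 = 5.811 pp.
Employment: 0.61 × 4.2 = 2.562 pp.
TFP growth = 12.1 − 8.373 = 3.727%.
TFP share of growth = 3.727 / 12.1 × 100 = 30.802%.

TFP accounted for 30.8% of growth.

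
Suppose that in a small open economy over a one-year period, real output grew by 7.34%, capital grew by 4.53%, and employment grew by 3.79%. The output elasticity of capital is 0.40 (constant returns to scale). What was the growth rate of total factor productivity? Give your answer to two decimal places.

Labor's share = 1 − 0.4 = 0.6.
Capital: 0.4 × 4.53 = 1.812 pp.
Employment: 0.6 × 3.79 = 2.274 pp.
TFP growth = 7.34 − 4.086 = 3.254%.

Total factor productivity grew 3.25%.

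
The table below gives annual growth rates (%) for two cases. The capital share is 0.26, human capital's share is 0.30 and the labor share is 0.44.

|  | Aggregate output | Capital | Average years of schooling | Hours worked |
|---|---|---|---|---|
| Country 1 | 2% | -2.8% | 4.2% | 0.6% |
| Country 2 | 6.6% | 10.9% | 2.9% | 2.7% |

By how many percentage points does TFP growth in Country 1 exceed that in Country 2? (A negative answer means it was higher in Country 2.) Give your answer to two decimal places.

Labor's share = 1 − 0.26 − 0.3 = 0.44.
Country 1: TFP = 2 + 0.728 − 1.26 − 0.264 = 1.204%.
Country 2: TFP = 6.6 − 2.834 − 0.87 − 1.188 = 1.708%.
Difference = 1.204 − (1.708) = -0.504 pp.

-0.50 percentage points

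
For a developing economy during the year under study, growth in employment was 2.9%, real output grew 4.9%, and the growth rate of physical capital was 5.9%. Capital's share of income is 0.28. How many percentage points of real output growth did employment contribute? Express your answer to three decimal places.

2.088 pp

Labor's share = 1 − 0.28 = 0.72.
Contribution = share × growth = 0.72 × 2.9 = 2.088 pp.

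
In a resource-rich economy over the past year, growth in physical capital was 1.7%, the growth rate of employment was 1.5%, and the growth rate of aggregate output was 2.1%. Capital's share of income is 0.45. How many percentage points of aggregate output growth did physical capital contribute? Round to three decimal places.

0.765

Contribution = share × growth = 0.45 × 1.7 = 0.765 pp.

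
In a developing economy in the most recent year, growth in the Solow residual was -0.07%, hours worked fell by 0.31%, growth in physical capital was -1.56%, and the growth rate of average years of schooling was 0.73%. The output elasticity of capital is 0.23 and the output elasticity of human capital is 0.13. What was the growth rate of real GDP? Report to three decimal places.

-0.532%

Labor's share = 1 − 0.23 − 0.13 = 0.64.
Physical capital: 0.23 × (-1.56) = -0.3588 pp.
Average years of schooling: 0.13 × 0.73 = 0.0949 pp.
Hours worked: 0.64 × (-0.31) = -0.1984 pp.
Output growth = -0.07 + (-0.4623) = -0.5323%.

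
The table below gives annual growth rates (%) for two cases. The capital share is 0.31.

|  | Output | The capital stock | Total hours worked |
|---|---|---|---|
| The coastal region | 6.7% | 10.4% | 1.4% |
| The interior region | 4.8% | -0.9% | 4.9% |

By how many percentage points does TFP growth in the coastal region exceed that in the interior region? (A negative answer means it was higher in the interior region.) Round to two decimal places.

0.81 percentage points

Labor's share = 1 − 0.31 = 0.69.
The coastal region: TFP = 6.7 − 3.224 − 0.966 = 2.51%.
The interior region: TFP = 4.8 + 0.279 − 3.381 = 1.698%.
Difference = 2.51 − (1.698) = 0.812 pp.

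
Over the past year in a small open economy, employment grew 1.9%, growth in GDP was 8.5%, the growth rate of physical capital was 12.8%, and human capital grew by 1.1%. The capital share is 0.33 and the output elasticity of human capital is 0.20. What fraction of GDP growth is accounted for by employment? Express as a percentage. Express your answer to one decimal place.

Employment accounted for 10.5% of growth.

Labor's share = 1 − 0.33 − 0.2 = 0.47.
Employment contributed 0.47 × 1.9 = 0.893 pp.
Share of growth = 0.893 / 8.5 × 100 = 10.506%.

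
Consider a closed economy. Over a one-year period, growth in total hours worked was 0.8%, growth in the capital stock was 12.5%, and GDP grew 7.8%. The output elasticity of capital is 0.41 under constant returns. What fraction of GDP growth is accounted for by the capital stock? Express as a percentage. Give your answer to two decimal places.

The capital stock contributed 0.41 × 12.5 = 5.125 pp.
Share of growth = 5.125 / 7.8 × 100 = 65.7051%.

The capital stock accounted for 65.71% of growth.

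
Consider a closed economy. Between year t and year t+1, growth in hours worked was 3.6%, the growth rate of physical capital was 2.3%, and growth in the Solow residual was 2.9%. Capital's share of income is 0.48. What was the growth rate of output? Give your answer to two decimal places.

Labor's share = 1 − 0.48 = 0.52.
Physical capital: 0.48 × 2.3 = 1.104 pp.
Hours worked: 0.52 × 3.6 = 1.872 pp.
Output growth = 2.9 + 2.976 = 5.876%.

5.88%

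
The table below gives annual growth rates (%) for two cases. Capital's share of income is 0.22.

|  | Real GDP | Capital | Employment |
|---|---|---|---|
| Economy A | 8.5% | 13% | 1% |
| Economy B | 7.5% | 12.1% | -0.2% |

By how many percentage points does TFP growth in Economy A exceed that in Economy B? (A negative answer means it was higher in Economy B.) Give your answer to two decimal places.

Labor's share = 1 − 0.22 = 0.78.
Economy A: TFP = 8.5 − 2.86 − 0.78 = 4.86%.
Economy B: TFP = 7.5 − 2.662 + 0.156 = 4.994%.
Difference = 4.86 − (4.994) = -0.134 pp.

-0.13 percentage points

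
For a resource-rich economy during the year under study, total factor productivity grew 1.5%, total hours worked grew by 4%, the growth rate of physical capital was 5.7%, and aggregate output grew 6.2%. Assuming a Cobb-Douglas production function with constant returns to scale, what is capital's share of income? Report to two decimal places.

α = 0.41

gY = gA + α·gK + (1−α)·gL, so gY − gA − gL = α(gK − gL).
6.2 − 1.5 − 4 = α × (5.7 − 4).
0.7 = 1.7 α, so α = 0.4118.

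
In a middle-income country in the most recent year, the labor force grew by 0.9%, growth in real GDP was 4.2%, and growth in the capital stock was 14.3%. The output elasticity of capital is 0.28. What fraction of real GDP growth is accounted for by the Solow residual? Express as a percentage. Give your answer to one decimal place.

Labor's share = 1 − 0.28 = 0.72.
The capital stock: 0.28 × 14.3 = 4.004 pp.
The labor force: 0.72 × 0.9 = 0.648 pp.
TFP growth = 4.2 − 4.652 = -0.452%.
TFP share of growth = -0.452 / 4.2 × 100 = -10.762%.

The Solow residual accounted for -10.8% of growth.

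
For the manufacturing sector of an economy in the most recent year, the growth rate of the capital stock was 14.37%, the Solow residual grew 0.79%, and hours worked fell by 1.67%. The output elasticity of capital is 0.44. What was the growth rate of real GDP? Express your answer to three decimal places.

Labor's share = 1 − 0.44 = 0.56.
The capital stock: 0.44 × 14.37 = 6.3228 pp.
Hours worked: 0.56 × (-1.67) = -0.9352 pp.
Output growth = 0.79 + 5.3876 = 6.1776%.

6.178%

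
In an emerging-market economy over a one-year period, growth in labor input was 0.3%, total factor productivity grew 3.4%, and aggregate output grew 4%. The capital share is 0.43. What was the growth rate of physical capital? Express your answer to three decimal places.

Labor's share = 1 − 0.43 = 0.57.
gY = gA + 0.57×0.3 + 0.43×g.
0.43×g = 4 − 3.4 − 0.171 = 0.429.
g = 0.429 / 0.43 = 0.99767%.

Physical capital growth was 0.998%.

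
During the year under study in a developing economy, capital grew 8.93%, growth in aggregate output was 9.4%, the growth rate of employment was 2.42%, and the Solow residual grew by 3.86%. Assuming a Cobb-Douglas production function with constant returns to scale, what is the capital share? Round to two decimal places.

0.48

gY = gA + α·gK + (1−α)·gL, so gY − gA − gL = α(gK − gL).
9.4 − 3.86 − 2.42 = α × (8.93 − 2.42).
3.12 = 6.51 α, so α = 0.4793.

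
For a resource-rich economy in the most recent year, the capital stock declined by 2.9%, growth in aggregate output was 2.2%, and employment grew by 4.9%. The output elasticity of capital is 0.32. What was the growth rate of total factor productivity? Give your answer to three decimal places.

Labor's share = 1 − 0.32 = 0.68.
The capital stock: 0.32 × (-2.9) = -0.928 pp.
Employment: 0.68 × 4.9 = 3.332 pp.
TFP growth = 2.2 − 2.404 = -0.204%.

-0.204%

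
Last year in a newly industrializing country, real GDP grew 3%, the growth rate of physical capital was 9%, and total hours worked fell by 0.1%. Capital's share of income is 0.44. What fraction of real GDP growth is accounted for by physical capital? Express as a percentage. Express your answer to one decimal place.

Physical capital accounted for 132.0% of growth.

Physical capital contributed 0.44 × 9 = 3.96 pp.
Share of growth = 3.96 / 3 × 100 = 132%.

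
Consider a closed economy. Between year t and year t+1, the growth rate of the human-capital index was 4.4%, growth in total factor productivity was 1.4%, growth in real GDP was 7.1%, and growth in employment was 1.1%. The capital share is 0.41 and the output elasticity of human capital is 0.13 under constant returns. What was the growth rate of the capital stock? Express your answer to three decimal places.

The capital stock grew 11.273%.

Labor's share = 1 − 0.41 − 0.13 = 0.46.
gY = gA + 0.13×4.4 + 0.46×1.1 + 0.41×g.
0.41×g = 7.1 − 1.4 − 1.078 = 4.622.
g = 4.622 / 0.41 = 11.27317%.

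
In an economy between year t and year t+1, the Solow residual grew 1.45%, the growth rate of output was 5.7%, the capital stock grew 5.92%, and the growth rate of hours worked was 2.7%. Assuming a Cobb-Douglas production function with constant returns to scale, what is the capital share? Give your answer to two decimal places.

α = 0.48

gY = gA + α·gK + (1−α)·gL, so gY − gA − gL = α(gK − gL).
5.7 − 1.45 − 2.7 = α × (5.92 − 2.7).
1.55 = 3.22 α, so α = 0.4814.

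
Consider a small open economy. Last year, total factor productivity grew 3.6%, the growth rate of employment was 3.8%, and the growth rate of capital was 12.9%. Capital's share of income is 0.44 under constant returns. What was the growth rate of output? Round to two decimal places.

Labor's share = 1 − 0.44 = 0.56.
Capital: 0.44 × 12.9 = 5.676 pp.
Employment: 0.56 × 3.8 = 2.128 pp.
Output growth = 3.6 + 7.804 = 11.404%.

11.40%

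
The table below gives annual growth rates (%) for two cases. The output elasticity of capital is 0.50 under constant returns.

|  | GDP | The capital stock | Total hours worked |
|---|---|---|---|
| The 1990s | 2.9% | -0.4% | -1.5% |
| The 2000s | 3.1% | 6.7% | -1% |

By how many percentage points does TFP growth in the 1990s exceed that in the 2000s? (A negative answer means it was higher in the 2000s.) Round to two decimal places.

Labor's share = 1 − 0.5 = 0.5.
The 1990s: TFP = 2.9 + 0.2 + 0.75 = 3.85%.
The 2000s: TFP = 3.1 − 3.35 + 0.5 = 0.25%.
Difference = 3.85 − (0.25) = 3.6 pp.

3.60 percentage points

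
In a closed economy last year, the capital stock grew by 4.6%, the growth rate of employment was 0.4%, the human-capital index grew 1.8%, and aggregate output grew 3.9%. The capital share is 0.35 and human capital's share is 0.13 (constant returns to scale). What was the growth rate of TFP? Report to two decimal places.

Labor's share = 1 − 0.35 − 0.13 = 0.52.
The capital stock: 0.35 × 4.6 = 1.61 pp.
The human-capital index: 0.13 × 1.8 = 0.234 pp.
Employment: 0.52 × 0.4 = 0.208 pp.
TFP growth = 3.9 − 2.052 = 1.848%.

TFP growth was 1.85%.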